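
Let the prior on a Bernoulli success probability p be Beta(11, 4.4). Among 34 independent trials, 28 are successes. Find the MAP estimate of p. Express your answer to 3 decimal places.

Prior: Beta(11, 4.4).
Data: 28 successes in 34 trials. The binomial likelihood contributes p^28(1−p)^6, so the posterior is Beta(11+28, 4.4+6) = Beta(39, 10.4).
For Beta(a, b) with a, b > 1 the mode is (a−1)/(a+b−2) = 38/47.4 ≈ 0.802.

p̂_MAP = 0.802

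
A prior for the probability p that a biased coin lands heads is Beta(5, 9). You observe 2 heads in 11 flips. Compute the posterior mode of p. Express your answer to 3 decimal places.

p̂_MAP = 0.261

Prior: Beta(5, 9).
Data: 2 successes in 11 trials. The binomial likelihood contributes p^2(1−p)^9, so the posterior is Beta(5+2, 9+9) = Beta(7, 18).
For Beta(a, b) with a, b > 1 the mode is (a−1)/(a+b−2) = 6/23 ≈ 0.261.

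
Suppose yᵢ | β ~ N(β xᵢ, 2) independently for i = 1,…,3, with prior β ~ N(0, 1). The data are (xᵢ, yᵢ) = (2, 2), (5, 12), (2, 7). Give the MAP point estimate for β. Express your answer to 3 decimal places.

log p(β | y) = −Σ(yᵢ − βxᵢ)²/(2·2) − β²/(2·1) + const.
Setting the derivative to zero: Σxᵢ(yᵢ − βxᵢ)/2 − β/1 = 0, so β = Σxᵢyᵢ / (Σxᵢ² + σ²/τ²).
Σxᵢyᵢ = 2·2 + 5·12 + 2·7 = 78; Σxᵢ² = 33; σ²/τ² = 2.
β̂_MAP = 78 / (33 + 2) = 78/35 ≈ 2.229.

β̂_MAP = 2.229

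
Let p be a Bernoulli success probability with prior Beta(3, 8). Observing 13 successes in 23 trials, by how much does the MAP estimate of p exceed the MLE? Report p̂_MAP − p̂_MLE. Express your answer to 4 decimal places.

Posterior is Beta(16, 18); MAP = (16−1)/(34−2) = 15/32 ≈ 0.46875.
MLE ignores the prior: p̂_MLE = k/n = 13/23 ≈ 0.56522.
Difference = 15/32 − 13/23 = -71/736 ≈ -0.0965.

MAP − MLE = -0.0965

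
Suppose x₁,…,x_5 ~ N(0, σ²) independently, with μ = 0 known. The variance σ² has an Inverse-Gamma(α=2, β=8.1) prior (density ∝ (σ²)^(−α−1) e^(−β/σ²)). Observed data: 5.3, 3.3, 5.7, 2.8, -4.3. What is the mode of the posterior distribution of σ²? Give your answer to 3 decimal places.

σ̂²_MAP = 10.364

Sum of squared deviations about the known mean: SS = (5.3−0)² + (3.3−0)² + (5.7−0)² + (2.8−0)² + (-4.3−0)² = 97.8.
The Normal likelihood contributes (σ²)^(−n/2) exp(−SS/(2σ²)), so the posterior is Inverse-Gamma(α + n/2, β + SS/2) = Inverse-Gamma(4.5, 57).
The mode of Inverse-Gamma(a, b) is b/(a+1) = 57/5.5 ≈ 10.364.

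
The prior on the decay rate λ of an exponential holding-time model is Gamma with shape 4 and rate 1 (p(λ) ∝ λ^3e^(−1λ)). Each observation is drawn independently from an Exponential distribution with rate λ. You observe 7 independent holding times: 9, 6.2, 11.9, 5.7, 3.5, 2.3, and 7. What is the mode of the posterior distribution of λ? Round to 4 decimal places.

λ̂_MAP = 0.2146

The Exponential(rate=λ) likelihood is ∝ λ^n e^(−λΣtᵢ). Here n = 7 and Σtᵢ = 9 + 6.2 + 11.9 + 5.7 + 3.5 + 2.3 + 7 = 45.6.
Posterior ∝ λ^3e^(−1λ) · λ^7e^(−45.6λ) = λ^10e^(−46.6λ), i.e. Gamma(11, 46.6).
Mode = (a−1)/b = 10/46.6 ≈ 0.2146.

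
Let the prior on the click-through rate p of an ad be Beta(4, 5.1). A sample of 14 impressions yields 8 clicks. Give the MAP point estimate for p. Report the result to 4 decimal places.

p̂_MAP = 0.5213

Prior: Beta(4, 5.1).
Data: 8 successes in 14 trials. The binomial likelihood contributes p^8(1−p)^6, so the posterior is Beta(4+8, 5.1+6) = Beta(12, 11.1).
For Beta(a, b) with a, b > 1 the mode is (a−1)/(a+b−2) = 11/21.1 ≈ 0.5213.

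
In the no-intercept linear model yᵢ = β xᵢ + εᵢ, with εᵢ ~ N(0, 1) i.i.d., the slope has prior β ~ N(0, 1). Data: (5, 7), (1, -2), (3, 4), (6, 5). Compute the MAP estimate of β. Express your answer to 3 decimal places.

β̂_MAP = 1.042

log p(β | y) = −Σ(yᵢ − βxᵢ)²/(2·1) − β²/(2·1) + const.
Setting the derivative to zero: Σxᵢ(yᵢ − βxᵢ)/1 − β/1 = 0, so β = Σxᵢyᵢ / (Σxᵢ² + σ²/τ²).
Σxᵢyᵢ = 5·7 + 1·(-2) + 3·4 + 6·5 = 75; Σxᵢ² = 71; σ²/τ² = 1.
β̂_MAP = 75 / (71 + 1) = 75/72 ≈ 1.042.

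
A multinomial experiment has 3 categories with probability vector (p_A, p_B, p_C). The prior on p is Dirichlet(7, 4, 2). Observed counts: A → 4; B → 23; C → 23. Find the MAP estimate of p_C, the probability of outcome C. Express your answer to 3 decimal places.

The posterior is Dirichlet(αᵢ + nᵢ) = Dirichlet(11, 27, 25).
For a Dirichlet(a₁,…,a_K) with all aᵢ > 1, the mode has j-th component (aⱼ − 1)/(Σaᵢ − K).
Here Σaᵢ = 63 and K = 3, so p_C = (25 − 1)/(63 − 3) = 24/60 ≈ 0.400.

MAP estimate of p_C = 0.400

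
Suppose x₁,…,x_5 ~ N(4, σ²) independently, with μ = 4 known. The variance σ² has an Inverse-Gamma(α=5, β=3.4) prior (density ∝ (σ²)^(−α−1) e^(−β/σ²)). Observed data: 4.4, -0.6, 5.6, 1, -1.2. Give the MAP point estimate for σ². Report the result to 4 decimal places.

σ̂²_MAP = 3.9247

Sum of squared deviations about the known mean: SS = (4.4−4)² + (-0.6−4)² + (5.6−4)² + (1−4)² + (-1.2−4)² = 59.92.
The Normal likelihood contributes (σ²)^(−n/2) exp(−SS/(2σ²)), so the posterior is Inverse-Gamma(α + n/2, β + SS/2) = Inverse-Gamma(7.5, 33.36).
The mode of Inverse-Gamma(a, b) is b/(a+1) = 33.36/8.5 ≈ 3.9247.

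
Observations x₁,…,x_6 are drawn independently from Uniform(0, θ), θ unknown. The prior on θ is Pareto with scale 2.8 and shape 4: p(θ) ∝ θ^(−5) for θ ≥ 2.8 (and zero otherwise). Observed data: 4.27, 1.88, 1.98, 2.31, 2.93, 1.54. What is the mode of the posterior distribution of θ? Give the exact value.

θ̂_MAP = 4.27

The Uniform(0, θ) likelihood is θ^(−n) for θ ≥ max(xᵢ), zero otherwise. Here max(xᵢ) = 4.27.
Posterior ∝ θ^(−5) · θ^(−6) = θ^(−11) on θ ≥ max(2.8, 4.27) = 4.27.
This density is strictly decreasing in θ, so the posterior mode lies at the lower boundary of the support.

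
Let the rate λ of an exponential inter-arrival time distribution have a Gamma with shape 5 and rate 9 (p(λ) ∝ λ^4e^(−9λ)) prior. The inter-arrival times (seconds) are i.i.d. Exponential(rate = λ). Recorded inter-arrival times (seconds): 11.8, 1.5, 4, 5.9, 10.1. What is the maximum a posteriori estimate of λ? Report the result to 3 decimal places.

λ̂_MAP = 0.213

The Exponential(rate=λ) likelihood is ∝ λ^n e^(−λΣtᵢ). Here n = 5 and Σtᵢ = 11.8 + 1.5 + 4 + 5.9 + 10.1 = 33.3.
Posterior ∝ λ^4e^(−9λ) · λ^5e^(−33.3λ) = λ^9e^(−42.3λ), i.e. Gamma(10, 42.3).
Mode = (a−1)/b = 9/42.3 ≈ 0.213.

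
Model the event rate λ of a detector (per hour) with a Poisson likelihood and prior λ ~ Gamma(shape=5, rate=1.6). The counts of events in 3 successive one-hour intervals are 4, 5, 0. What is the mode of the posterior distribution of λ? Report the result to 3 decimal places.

λ̂_MAP = 2.826

Σxᵢ = 4+5+0 = 9, with n = 3.
Posterior ∝ λ^4e^(−1.6λ) · λ^9e^(−3λ) = λ^13e^(−4.6λ), i.e. Gamma(shape=14, rate=4.6).
The mode of a Gamma(a, b) with a ≥ 1 (shape–rate) is (a−1)/b = 13/4.6 ≈ 2.826.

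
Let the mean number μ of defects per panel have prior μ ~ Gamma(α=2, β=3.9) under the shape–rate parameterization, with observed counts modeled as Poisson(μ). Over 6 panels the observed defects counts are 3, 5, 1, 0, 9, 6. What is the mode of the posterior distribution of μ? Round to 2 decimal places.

μ̂_MAP = 2.53

Σxᵢ = 3+5+1+0+9+6 = 24, with n = 6.
Posterior ∝ μe^(−3.9μ) · μ^24e^(−6μ) = μ^25e^(−9.9μ), i.e. Gamma(shape=26, rate=9.9).
The mode of a Gamma(a, b) with a ≥ 1 (shape–rate) is (a−1)/b = 25/9.9 ≈ 2.53.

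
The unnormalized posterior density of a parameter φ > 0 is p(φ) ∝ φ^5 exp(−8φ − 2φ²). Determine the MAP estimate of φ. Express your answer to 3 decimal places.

ℓ'(φ) = 5/φ − 8 − 4φ. Setting this to zero and multiplying by φ: 4φ² + 8φ − 5 = 0.
φ = (−8 + √(8² + 4·4·5)) / (2·4) = (−8 + √144) / 8 = (−8 + 12)/8 = 1/2.
ℓ''(φ) = −5/φ² − 4 < 0, confirming a maximum.

φ̂_MAP = 0.500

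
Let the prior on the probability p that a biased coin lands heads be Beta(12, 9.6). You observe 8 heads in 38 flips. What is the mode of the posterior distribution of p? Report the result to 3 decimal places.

Prior: Beta(12, 9.6).
Data: 8 successes in 38 trials. The binomial likelihood contributes p^8(1−p)^30, so the posterior is Beta(12+8, 9.6+30) = Beta(20, 39.6).
For Beta(a, b) with a, b > 1 the mode is (a−1)/(a+b−2) = 19/57.6 ≈ 0.330.

p̂_MAP = 0.330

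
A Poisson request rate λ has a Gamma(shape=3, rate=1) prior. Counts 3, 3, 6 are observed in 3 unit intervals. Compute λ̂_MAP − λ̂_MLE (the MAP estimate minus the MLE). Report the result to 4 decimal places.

MAP − MLE = -0.5000

Σxᵢ = 12. Posterior is Gamma(15, 4); MAP = (15−1)/4 = 14/4 ≈ 3.50000.
MLE = x̄ = 12/3 ≈ 4.00000.
Difference = 14/4 − 12/3 = -1/2 ≈ -0.5000.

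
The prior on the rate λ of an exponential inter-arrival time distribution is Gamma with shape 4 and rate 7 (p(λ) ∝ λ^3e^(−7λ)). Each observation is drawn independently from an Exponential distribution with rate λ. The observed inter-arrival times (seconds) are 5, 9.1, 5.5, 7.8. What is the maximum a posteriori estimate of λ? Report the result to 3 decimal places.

The Exponential(rate=λ) likelihood is ∝ λ^n e^(−λΣtᵢ). Here n = 4 and Σtᵢ = 5 + 9.1 + 5.5 + 7.8 = 27.4.
Posterior ∝ λ^3e^(−7λ) · λ^4e^(−27.4λ) = λ^7e^(−34.4λ), i.e. Gamma(8, 34.4).
Mode = (a−1)/b = 7/34.4 ≈ 0.203.

λ̂_MAP = 0.203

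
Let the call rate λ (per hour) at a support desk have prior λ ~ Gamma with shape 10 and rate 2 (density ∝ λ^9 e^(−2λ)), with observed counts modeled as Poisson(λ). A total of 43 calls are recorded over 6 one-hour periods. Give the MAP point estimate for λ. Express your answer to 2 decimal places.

λ̂_MAP = 6.50

Σxᵢ = 43, n = 6.
Posterior ∝ λ^9e^(−2λ) · λ^43e^(−6λ) = λ^52e^(−8λ), i.e. Gamma(shape=53, rate=8).
The mode of a Gamma(a, b) with a ≥ 1 (shape–rate) is (a−1)/b = 52/8 ≈ 6.50.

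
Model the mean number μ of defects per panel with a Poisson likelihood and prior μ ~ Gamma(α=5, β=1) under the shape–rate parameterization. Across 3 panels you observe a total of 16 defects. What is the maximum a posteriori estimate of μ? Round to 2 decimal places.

Σxᵢ = 16, n = 3.
Posterior ∝ μ^4e^(−1μ) · μ^16e^(−3μ) = μ^20e^(−4μ), i.e. Gamma(shape=21, rate=4).
The mode of a Gamma(a, b) with a ≥ 1 (shape–rate) is (a−1)/b = 20/4 ≈ 5.00.

μ̂_MAP = 5.00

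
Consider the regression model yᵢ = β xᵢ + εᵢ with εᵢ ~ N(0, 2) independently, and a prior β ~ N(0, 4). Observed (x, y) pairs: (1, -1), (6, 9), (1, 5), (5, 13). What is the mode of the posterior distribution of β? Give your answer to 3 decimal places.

β̂_MAP = 1.937

log p(β | y) = −Σ(yᵢ − βxᵢ)²/(2·2) − β²/(2·4) + const.
Setting the derivative to zero: Σxᵢ(yᵢ − βxᵢ)/2 − β/4 = 0, so β = Σxᵢyᵢ / (Σxᵢ² + σ²/τ²).
Σxᵢyᵢ = 1·(-1) + 6·9 + 1·5 + 5·13 = 123; Σxᵢ² = 63; σ²/τ² = 0.5.
β̂_MAP = 123 / (63 + 0.5) = 123/63.5 ≈ 1.937.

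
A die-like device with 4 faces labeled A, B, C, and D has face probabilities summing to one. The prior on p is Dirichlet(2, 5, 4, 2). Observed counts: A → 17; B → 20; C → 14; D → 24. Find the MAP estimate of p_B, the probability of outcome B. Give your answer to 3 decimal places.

MAP estimate of p_B = 0.286

The posterior is Dirichlet(αᵢ + nᵢ) = Dirichlet(19, 25, 18, 26).
For a Dirichlet(a₁,…,a_K) with all aᵢ > 1, the mode has j-th component (aⱼ − 1)/(Σaᵢ − K).
Here Σaᵢ = 88 and K = 4, so p_B = (25 − 1)/(88 − 4) = 24/84 ≈ 0.286.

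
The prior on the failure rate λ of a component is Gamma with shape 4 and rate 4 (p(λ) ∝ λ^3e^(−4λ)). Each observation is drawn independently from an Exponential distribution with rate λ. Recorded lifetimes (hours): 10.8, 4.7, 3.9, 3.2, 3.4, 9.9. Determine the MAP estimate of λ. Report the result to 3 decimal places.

The Exponential(rate=λ) likelihood is ∝ λ^n e^(−λΣtᵢ). Here n = 6 and Σtᵢ = 10.8 + 4.7 + 3.9 + 3.2 + 3.4 + 9.9 = 35.9.
Posterior ∝ λ^3e^(−4λ) · λ^6e^(−35.9λ) = λ^9e^(−39.9λ), i.e. Gamma(10, 39.9).
Mode = (a−1)/b = 9/39.9 ≈ 0.226.

λ̂_MAP = 0.226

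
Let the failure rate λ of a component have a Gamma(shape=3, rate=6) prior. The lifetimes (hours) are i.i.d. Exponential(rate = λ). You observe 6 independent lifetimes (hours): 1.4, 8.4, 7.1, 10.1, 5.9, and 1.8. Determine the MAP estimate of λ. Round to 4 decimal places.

The Exponential(rate=λ) likelihood is ∝ λ^n e^(−λΣtᵢ). Here n = 6 and Σtᵢ = 1.4 + 8.4 + 7.1 + 10.1 + 5.9 + 1.8 = 34.7.
Posterior ∝ λ^2e^(−6λ) · λ^6e^(−34.7λ) = λ^8e^(−40.7λ), i.e. Gamma(9, 40.7).
Mode = (a−1)/b = 8/40.7 ≈ 0.1966.

λ̂_MAP = 0.1966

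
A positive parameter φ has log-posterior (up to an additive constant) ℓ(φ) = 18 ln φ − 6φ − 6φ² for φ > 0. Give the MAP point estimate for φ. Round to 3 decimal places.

φ̂_MAP = 1.000

ℓ'(φ) = 18/φ − 6 − 12φ. Setting this to zero and multiplying by φ: 12φ² + 6φ − 18 = 0.
φ = (−6 + √(6² + 4·12·18)) / (2·12) = (−6 + √900) / 24 = (−6 + 30)/24 = 1.
ℓ''(φ) = −18/φ² − 12 < 0, confirming a maximum.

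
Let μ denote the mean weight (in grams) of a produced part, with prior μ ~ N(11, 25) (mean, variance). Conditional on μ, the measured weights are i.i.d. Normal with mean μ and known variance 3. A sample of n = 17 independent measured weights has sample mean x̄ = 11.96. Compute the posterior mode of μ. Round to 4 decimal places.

μ̂_MAP = 11.9533

n = 17, x̄ = 11.96.
For a Normal prior and Normal likelihood with known variance, the posterior is Normal; its mode equals its mean, the precision-weighted average.
Prior precision 1/σ₀² = 1/25 = 0.04; data precision n/σ² = 17/3.
μ̂ = (0.04·11 + (17/3)·11.96) / (0.04 + 17/3) = (5116/75)/(428/75) = 1279/107 ≈ 11.9533.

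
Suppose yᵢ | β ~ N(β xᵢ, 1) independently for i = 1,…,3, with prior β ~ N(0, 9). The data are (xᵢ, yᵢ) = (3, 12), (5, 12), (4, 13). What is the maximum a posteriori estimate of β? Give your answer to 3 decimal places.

β̂_MAP = 2.953

log p(β | y) = −Σ(yᵢ − βxᵢ)²/(2·1) − β²/(2·9) + const.
Setting the derivative to zero: Σxᵢ(yᵢ − βxᵢ)/1 − β/9 = 0, so β = Σxᵢyᵢ / (Σxᵢ² + σ²/τ²).
Σxᵢyᵢ = 3·12 + 5·12 + 4·13 = 148; Σxᵢ² = 50; σ²/τ² = 1/9.
β̂_MAP = 148 / (50 + 1/9) = 148/(451/9) = 1332/451 ≈ 2.953.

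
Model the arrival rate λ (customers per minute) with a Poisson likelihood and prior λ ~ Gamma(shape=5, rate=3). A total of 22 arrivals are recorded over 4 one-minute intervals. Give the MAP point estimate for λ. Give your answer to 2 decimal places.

λ̂_MAP = 3.71

Σxᵢ = 22, n = 4.
Posterior ∝ λ^4e^(−3λ) · λ^22e^(−4λ) = λ^26e^(−7λ), i.e. Gamma(shape=27, rate=7).
The mode of a Gamma(a, b) with a ≥ 1 (shape–rate) is (a−1)/b = 26/7 ≈ 3.71.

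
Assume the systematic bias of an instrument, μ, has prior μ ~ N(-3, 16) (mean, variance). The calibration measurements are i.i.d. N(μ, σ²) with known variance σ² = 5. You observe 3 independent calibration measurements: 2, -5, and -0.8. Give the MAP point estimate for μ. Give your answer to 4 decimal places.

μ̂_MAP = -1.4302

n = 3; x̄ = (2 + (-5) + (-0.8))/3 = -3.8/3 = -19/15 ≈ -1.2667.
For a Normal prior and Normal likelihood with known variance, the posterior is Normal; its mode equals its mean, the precision-weighted average.
Prior precision 1/σ₀² = 1/16 = 0.0625; data precision n/σ² = 3/5 = 0.6.
μ̂ = (0.0625·(-3) + 0.6·(-19/15)) / (0.0625 + 0.6) = (-0.9475)/0.6625 = -379/265 ≈ -1.4302.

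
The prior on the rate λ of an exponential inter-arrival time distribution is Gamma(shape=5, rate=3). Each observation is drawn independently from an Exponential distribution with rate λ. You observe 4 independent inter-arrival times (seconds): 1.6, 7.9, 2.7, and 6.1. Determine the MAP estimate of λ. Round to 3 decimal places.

The Exponential(rate=λ) likelihood is ∝ λ^n e^(−λΣtᵢ). Here n = 4 and Σtᵢ = 1.6 + 7.9 + 2.7 + 6.1 = 18.3.
Posterior ∝ λ^4e^(−3λ) · λ^4e^(−18.3λ) = λ^8e^(−21.3λ), i.e. Gamma(9, 21.3).
Mode = (a−1)/b = 8/21.3 ≈ 0.376.

λ̂_MAP = 0.376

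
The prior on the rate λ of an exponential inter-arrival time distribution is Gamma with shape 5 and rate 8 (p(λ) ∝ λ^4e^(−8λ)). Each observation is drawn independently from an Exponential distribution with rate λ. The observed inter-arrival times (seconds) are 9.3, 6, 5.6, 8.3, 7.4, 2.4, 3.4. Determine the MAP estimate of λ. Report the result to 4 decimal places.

λ̂_MAP = 0.2183

The Exponential(rate=λ) likelihood is ∝ λ^n e^(−λΣtᵢ). Here n = 7 and Σtᵢ = 9.3 + 6 + 5.6 + 8.3 + 7.4 + 2.4 + 3.4 = 42.4.
Posterior ∝ λ^4e^(−8λ) · λ^7e^(−42.4λ) = λ^11e^(−50.4λ), i.e. Gamma(12, 50.4).
Mode = (a−1)/b = 11/50.4 ≈ 0.2183.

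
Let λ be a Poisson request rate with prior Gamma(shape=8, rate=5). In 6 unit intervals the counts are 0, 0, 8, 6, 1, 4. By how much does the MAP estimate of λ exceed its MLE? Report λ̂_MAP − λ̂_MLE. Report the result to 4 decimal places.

MAP − MLE = -0.8030

Σxᵢ = 19. Posterior is Gamma(27, 11); MAP = (27−1)/11 = 26/11 ≈ 2.36364.
MLE = x̄ = 19/6 ≈ 3.16667.
Difference = 26/11 − 19/6 = -53/66 ≈ -0.8030.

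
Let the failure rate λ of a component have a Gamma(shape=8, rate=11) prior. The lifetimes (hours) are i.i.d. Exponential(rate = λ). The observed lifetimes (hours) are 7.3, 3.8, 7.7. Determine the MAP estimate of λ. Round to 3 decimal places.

λ̂_MAP = 0.336

The Exponential(rate=λ) likelihood is ∝ λ^n e^(−λΣtᵢ). Here n = 3 and Σtᵢ = 7.3 + 3.8 + 7.7 = 18.8.
Posterior ∝ λ^7e^(−11λ) · λ^3e^(−18.8λ) = λ^10e^(−29.8λ), i.e. Gamma(11, 29.8).
Mode = (a−1)/b = 10/29.8 ≈ 0.336.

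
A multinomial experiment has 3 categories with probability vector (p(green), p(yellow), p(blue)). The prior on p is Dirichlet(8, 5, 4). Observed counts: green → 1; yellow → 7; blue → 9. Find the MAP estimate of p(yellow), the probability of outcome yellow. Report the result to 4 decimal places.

The posterior is Dirichlet(αᵢ + nᵢ) = Dirichlet(9, 12, 13).
For a Dirichlet(a₁,…,a_K) with all aᵢ > 1, the mode has j-th component (aⱼ − 1)/(Σaᵢ − K).
Here Σaᵢ = 34 and K = 3, so p(yellow) = (12 − 1)/(34 − 3) = 11/31 ≈ 0.3548.

MAP estimate of p(yellow) = 0.3548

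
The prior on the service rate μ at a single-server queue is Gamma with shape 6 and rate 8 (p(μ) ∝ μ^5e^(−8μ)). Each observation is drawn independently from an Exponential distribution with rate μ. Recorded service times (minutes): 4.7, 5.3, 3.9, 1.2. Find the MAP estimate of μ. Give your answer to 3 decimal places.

μ̂_MAP = 0.390

The Exponential(rate=μ) likelihood is ∝ μ^n e^(−μΣtᵢ). Here n = 4 and Σtᵢ = 4.7 + 5.3 + 3.9 + 1.2 = 15.1.
Posterior ∝ μ^5e^(−8μ) · μ^4e^(−15.1μ) = μ^9e^(−23.1μ), i.e. Gamma(10, 23.1).
Mode = (a−1)/b = 9/23.1 ≈ 0.390.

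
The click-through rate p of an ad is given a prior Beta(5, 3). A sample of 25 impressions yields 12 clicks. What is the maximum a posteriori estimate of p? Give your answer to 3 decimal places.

Prior: Beta(5, 3).
Data: 12 successes in 25 trials. The binomial likelihood contributes p^12(1−p)^13, so the posterior is Beta(5+12, 3+13) = Beta(17, 16).
For Beta(a, b) with a, b > 1 the mode is (a−1)/(a+b−2) = 16/31 ≈ 0.516.

p̂_MAP = 0.516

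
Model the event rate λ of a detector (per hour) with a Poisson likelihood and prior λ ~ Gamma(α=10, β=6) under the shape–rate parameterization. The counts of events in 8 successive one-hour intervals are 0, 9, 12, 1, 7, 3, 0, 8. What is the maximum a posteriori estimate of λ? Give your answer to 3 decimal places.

λ̂_MAP = 3.500

Σxᵢ = 0+9+12+1+7+3+0+8 = 40, with n = 8.
Posterior ∝ λ^9e^(−6λ) · λ^40e^(−8λ) = λ^49e^(−14λ), i.e. Gamma(shape=50, rate=14).
The mode of a Gamma(a, b) with a ≥ 1 (shape–rate) is (a−1)/b = 49/14 ≈ 3.500.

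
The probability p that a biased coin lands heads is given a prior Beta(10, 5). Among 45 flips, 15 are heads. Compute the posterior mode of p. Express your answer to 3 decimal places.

p̂_MAP = 0.414

Prior: Beta(10, 5).
Data: 15 successes in 45 trials. The binomial likelihood contributes p^15(1−p)^30, so the posterior is Beta(10+15, 5+30) = Beta(25, 35).
For Beta(a, b) with a, b > 1 the mode is (a−1)/(a+b−2) = 24/58 ≈ 0.414.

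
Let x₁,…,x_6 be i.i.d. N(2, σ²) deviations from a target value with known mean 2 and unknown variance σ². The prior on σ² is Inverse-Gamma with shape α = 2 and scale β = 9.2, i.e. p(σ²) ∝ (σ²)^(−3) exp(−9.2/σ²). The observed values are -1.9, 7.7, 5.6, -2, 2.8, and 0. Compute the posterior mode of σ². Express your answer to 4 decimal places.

Sum of squared deviations about the known mean: SS = (-1.9−2)² + (7.7−2)² + (5.6−2)² + (-2−2)² + (2.8−2)² + (0−2)² = 81.3.
The Normal likelihood contributes (σ²)^(−n/2) exp(−SS/(2σ²)), so the posterior is Inverse-Gamma(α + n/2, β + SS/2) = Inverse-Gamma(5, 49.85).
The mode of Inverse-Gamma(a, b) is b/(a+1) = 49.85/6 ≈ 8.3083.

σ̂²_MAP = 8.3083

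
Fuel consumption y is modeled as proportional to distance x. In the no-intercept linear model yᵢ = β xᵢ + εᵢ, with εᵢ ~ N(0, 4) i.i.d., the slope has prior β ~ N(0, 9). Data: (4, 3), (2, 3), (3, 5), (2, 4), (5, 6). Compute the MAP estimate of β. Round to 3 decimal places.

log p(β | y) = −Σ(yᵢ − βxᵢ)²/(2·4) − β²/(2·9) + const.
Setting the derivative to zero: Σxᵢ(yᵢ − βxᵢ)/4 − β/9 = 0, so β = Σxᵢyᵢ / (Σxᵢ² + σ²/τ²).
Σxᵢyᵢ = 4·3 + 2·3 + 3·5 + 2·4 + 5·6 = 71; Σxᵢ² = 58; σ²/τ² = 4/9.
β̂_MAP = 71 / (58 + 4/9) = 71/(526/9) = 639/526 ≈ 1.215.

β̂_MAP = 1.215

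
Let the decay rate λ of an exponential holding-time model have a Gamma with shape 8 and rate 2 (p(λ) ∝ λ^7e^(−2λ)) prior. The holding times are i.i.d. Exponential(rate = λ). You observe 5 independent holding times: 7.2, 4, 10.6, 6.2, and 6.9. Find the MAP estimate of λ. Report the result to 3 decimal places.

The Exponential(rate=λ) likelihood is ∝ λ^n e^(−λΣtᵢ). Here n = 5 and Σtᵢ = 7.2 + 4 + 10.6 + 6.2 + 6.9 = 34.9.
Posterior ∝ λ^7e^(−2λ) · λ^5e^(−34.9λ) = λ^12e^(−36.9λ), i.e. Gamma(13, 36.9).
Mode = (a−1)/b = 12/36.9 ≈ 0.325.

λ̂_MAP = 0.325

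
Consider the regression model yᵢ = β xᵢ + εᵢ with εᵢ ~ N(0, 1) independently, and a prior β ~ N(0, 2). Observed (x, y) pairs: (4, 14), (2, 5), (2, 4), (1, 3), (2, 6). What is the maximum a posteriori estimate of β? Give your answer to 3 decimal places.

log p(β | y) = −Σ(yᵢ − βxᵢ)²/(2·1) − β²/(2·2) + const.
Setting the derivative to zero: Σxᵢ(yᵢ − βxᵢ)/1 − β/2 = 0, so β = Σxᵢyᵢ / (Σxᵢ² + σ²/τ²).
Σxᵢyᵢ = 4·14 + 2·5 + 2·4 + 1·3 + 2·6 = 89; Σxᵢ² = 29; σ²/τ² = 0.5.
β̂_MAP = 89 / (29 + 0.5) = 89/29.5 ≈ 3.017.

β̂_MAP = 3.017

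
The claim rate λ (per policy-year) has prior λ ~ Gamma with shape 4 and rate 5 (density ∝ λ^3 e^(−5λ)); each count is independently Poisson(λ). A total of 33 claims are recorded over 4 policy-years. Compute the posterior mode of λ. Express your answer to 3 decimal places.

λ̂_MAP = 4.000

Σxᵢ = 33, n = 4.
Posterior ∝ λ^3e^(−5λ) · λ^33e^(−4λ) = λ^36e^(−9λ), i.e. Gamma(shape=37, rate=9).
The mode of a Gamma(a, b) with a ≥ 1 (shape–rate) is (a−1)/b = 36/9 ≈ 4.000.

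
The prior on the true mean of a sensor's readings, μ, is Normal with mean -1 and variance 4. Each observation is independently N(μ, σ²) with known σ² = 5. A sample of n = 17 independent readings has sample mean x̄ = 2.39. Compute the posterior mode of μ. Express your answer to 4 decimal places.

μ̂_MAP = 2.1578

n = 17, x̄ = 2.39.
For a Normal prior and Normal likelihood with known variance, the posterior is Normal; its mode equals its mean, the precision-weighted average.
Prior precision 1/σ₀² = 1/4 = 0.25; data precision n/σ² = 17/5 = 3.4.
μ̂ = (0.25·(-1) + 3.4·2.39) / (0.25 + 3.4) = 7.876/3.65 = 3938/1825 ≈ 2.1578.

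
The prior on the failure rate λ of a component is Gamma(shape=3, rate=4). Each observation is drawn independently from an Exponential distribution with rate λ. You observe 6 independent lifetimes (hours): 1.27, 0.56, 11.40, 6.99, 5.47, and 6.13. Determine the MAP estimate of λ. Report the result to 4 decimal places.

The Exponential(rate=λ) likelihood is ∝ λ^n e^(−λΣtᵢ). Here n = 6 and Σtᵢ = 1.27 + 0.56 + 11.40 + 6.99 + 5.47 + 6.13 = 31.82.
Posterior ∝ λ^2e^(−4λ) · λ^6e^(−31.82λ) = λ^8e^(−35.82λ), i.e. Gamma(9, 35.82).
Mode = (a−1)/b = 8/35.82 ≈ 0.2233.

λ̂_MAP = 0.2233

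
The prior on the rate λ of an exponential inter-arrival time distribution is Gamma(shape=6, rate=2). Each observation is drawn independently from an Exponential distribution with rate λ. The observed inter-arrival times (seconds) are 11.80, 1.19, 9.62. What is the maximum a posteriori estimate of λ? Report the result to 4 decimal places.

The Exponential(rate=λ) likelihood is ∝ λ^n e^(−λΣtᵢ). Here n = 3 and Σtᵢ = 11.80 + 1.19 + 9.62 = 22.61.
Posterior ∝ λ^5e^(−2λ) · λ^3e^(−22.61λ) = λ^8e^(−24.61λ), i.e. Gamma(9, 24.61).
Mode = (a−1)/b = 8/24.61 ≈ 0.3251.

λ̂_MAP = 0.3251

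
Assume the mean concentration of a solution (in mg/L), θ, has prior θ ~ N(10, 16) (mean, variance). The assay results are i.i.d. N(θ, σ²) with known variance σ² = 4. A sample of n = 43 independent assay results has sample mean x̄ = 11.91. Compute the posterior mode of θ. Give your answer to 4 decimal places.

θ̂_MAP = 11.8990

n = 43, x̄ = 11.91.
For a Normal prior and Normal likelihood with known variance, the posterior is Normal; its mode equals its mean, the precision-weighted average.
Prior precision 1/σ₀² = 1/16 = 0.0625; data precision n/σ² = 43/4 = 10.75.
θ̂ = (0.0625·10 + 10.75·11.91) / (0.0625 + 10.75) = 128.6575/10.8125 = 51463/4325 ≈ 11.8990.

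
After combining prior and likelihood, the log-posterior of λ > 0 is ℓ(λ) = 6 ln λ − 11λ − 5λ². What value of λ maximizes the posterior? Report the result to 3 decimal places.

λ̂_MAP = 0.400

ℓ'(λ) = 6/λ − 11 − 10λ. Setting this to zero and multiplying by λ: 10λ² + 11λ − 6 = 0.
λ = (−11 + √(11² + 4·10·6)) / (2·10) = (−11 + √361) / 20 = (−11 + 19)/20 = 2/5.
ℓ''(λ) = −6/λ² − 10 < 0, confirming a maximum.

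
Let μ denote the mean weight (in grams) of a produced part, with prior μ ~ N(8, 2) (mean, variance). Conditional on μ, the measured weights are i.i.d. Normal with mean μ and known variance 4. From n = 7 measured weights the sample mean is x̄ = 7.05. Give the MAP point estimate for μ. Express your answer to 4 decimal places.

n = 7, x̄ = 7.05.
For a Normal prior and Normal likelihood with known variance, the posterior is Normal; its mode equals its mean, the precision-weighted average.
Prior precision 1/σ₀² = 1/2 = 0.5; data precision n/σ² = 7/4 = 1.75.
μ̂ = (0.5·8 + 1.75·7.05) / (0.5 + 1.75) = 16.3375/2.25 = 1307/180 ≈ 7.2611.

μ̂_MAP = 7.2611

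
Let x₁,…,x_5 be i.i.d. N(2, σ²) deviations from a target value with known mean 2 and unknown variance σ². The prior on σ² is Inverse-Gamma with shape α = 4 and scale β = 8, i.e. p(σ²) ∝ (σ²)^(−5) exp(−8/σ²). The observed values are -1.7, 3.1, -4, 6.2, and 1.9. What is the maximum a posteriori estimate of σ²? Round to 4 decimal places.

σ̂²_MAP = 5.6367

Sum of squared deviations about the known mean: SS = (-1.7−2)² + (3.1−2)² + (-4−2)² + (6.2−2)² + (1.9−2)² = 68.55.
The Normal likelihood contributes (σ²)^(−n/2) exp(−SS/(2σ²)), so the posterior is Inverse-Gamma(α + n/2, β + SS/2) = Inverse-Gamma(6.5, 42.275).
The mode of Inverse-Gamma(a, b) is b/(a+1) = 42.275/7.5 ≈ 5.6367.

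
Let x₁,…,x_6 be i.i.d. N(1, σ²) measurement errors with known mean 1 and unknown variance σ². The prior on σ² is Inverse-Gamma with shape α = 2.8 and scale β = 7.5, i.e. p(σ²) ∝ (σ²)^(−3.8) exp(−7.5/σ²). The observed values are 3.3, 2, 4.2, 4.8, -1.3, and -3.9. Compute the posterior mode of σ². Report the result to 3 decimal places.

Sum of squared deviations about the known mean: SS = (3.3−1)² + (2−1)² + (4.2−1)² + (4.8−1)² + (-1.3−1)² + (-3.9−1)² = 60.27.
The Normal likelihood contributes (σ²)^(−n/2) exp(−SS/(2σ²)), so the posterior is Inverse-Gamma(α + n/2, β + SS/2) = Inverse-Gamma(5.8, 37.635).
The mode of Inverse-Gamma(a, b) is b/(a+1) = 37.635/6.8 ≈ 5.535.

σ̂²_MAP = 5.535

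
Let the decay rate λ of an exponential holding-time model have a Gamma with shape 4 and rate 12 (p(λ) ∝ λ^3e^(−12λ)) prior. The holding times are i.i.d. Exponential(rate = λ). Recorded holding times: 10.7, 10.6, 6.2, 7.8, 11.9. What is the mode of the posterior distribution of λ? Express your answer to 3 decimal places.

The Exponential(rate=λ) likelihood is ∝ λ^n e^(−λΣtᵢ). Here n = 5 and Σtᵢ = 10.7 + 10.6 + 6.2 + 7.8 + 11.9 = 47.2.
Posterior ∝ λ^3e^(−12λ) · λ^5e^(−47.2λ) = λ^8e^(−59.2λ), i.e. Gamma(9, 59.2).
Mode = (a−1)/b = 8/59.2 ≈ 0.135.

λ̂_MAP = 0.135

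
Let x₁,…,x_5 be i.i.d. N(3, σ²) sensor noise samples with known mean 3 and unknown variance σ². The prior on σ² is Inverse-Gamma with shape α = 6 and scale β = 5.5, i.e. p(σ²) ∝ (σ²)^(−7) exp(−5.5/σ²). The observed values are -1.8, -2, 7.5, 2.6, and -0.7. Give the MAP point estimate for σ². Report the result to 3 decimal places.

Sum of squared deviations about the known mean: SS = (-1.8−3)² + (-2−3)² + (7.5−3)² + (2.6−3)² + (-0.7−3)² = 82.14.
The Normal likelihood contributes (σ²)^(−n/2) exp(−SS/(2σ²)), so the posterior is Inverse-Gamma(α + n/2, β + SS/2) = Inverse-Gamma(8.5, 46.57).
The mode of Inverse-Gamma(a, b) is b/(a+1) = 46.57/9.5 ≈ 4.902.

σ̂²_MAP = 4.902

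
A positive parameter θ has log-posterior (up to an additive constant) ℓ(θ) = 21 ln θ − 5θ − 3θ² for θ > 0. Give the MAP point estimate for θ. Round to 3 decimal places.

θ̂_MAP = 1.500

ℓ'(θ) = 21/θ − 5 − 6θ. Setting this to zero and multiplying by θ: 6θ² + 5θ − 21 = 0.
θ = (−5 + √(5² + 4·6·21)) / (2·6) = (−5 + √529) / 12 = (−5 + 23)/12 = 3/2.
ℓ''(θ) = −21/θ² − 6 < 0, confirming a maximum.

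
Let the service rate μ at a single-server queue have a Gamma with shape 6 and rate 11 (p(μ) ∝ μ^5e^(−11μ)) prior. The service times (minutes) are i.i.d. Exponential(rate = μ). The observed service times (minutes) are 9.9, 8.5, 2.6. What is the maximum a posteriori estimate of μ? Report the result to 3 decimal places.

The Exponential(rate=μ) likelihood is ∝ μ^n e^(−μΣtᵢ). Here n = 3 and Σtᵢ = 9.9 + 8.5 + 2.6 = 21.
Posterior ∝ μ^5e^(−11μ) · μ^3e^(−21μ) = μ^8e^(−32μ), i.e. Gamma(9, 32).
Mode = (a−1)/b = 8/32 ≈ 0.250.

μ̂_MAP = 0.250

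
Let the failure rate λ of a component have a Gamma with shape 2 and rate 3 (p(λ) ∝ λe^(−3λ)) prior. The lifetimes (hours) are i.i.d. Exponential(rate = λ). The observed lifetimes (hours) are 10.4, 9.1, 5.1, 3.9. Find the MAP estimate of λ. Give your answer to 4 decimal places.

λ̂_MAP = 0.1587

The Exponential(rate=λ) likelihood is ∝ λ^n e^(−λΣtᵢ). Here n = 4 and Σtᵢ = 10.4 + 9.1 + 5.1 + 3.9 = 28.5.
Posterior ∝ λe^(−3λ) · λ^4e^(−28.5λ) = λ^5e^(−31.5λ), i.e. Gamma(6, 31.5).
Mode = (a−1)/b = 5/31.5 ≈ 0.1587.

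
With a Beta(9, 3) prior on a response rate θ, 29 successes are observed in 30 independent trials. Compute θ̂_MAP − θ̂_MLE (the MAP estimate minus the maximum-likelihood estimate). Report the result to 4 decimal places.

MAP − MLE = -0.0417

Posterior is Beta(38, 4); MAP = (38−1)/(42−2) = 37/40 ≈ 0.92500.
MLE ignores the prior: θ̂_MLE = k/n = 29/30 ≈ 0.96667.
Difference = 37/40 − 29/30 = -1/24 ≈ -0.0417.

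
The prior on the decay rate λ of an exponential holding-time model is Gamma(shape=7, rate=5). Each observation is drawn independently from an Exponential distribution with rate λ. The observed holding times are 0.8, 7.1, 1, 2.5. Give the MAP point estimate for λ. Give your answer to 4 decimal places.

λ̂_MAP = 0.6098

The Exponential(rate=λ) likelihood is ∝ λ^n e^(−λΣtᵢ). Here n = 4 and Σtᵢ = 0.8 + 7.1 + 1 + 2.5 = 11.4.
Posterior ∝ λ^6e^(−5λ) · λ^4e^(−11.4λ) = λ^10e^(−16.4λ), i.e. Gamma(11, 16.4).
Mode = (a−1)/b = 10/16.4 ≈ 0.6098.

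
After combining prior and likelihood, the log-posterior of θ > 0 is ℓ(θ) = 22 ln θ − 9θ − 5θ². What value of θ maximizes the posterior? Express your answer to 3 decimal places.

ℓ'(θ) = 22/θ − 9 − 10θ. Setting this to zero and multiplying by θ: 10θ² + 9θ − 22 = 0.
θ = (−9 + √(9² + 4·10·22)) / (2·10) = (−9 + √961) / 20 = (−9 + 31)/20 = 11/10.
ℓ''(θ) = −22/θ² − 10 < 0, confirming a maximum.

θ̂_MAP = 1.100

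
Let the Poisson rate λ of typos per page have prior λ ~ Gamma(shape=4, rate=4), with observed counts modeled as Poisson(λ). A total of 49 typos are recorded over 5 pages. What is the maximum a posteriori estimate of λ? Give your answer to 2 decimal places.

λ̂_MAP = 5.78

Σxᵢ = 49, n = 5.
Posterior ∝ λ^3e^(−4λ) · λ^49e^(−5λ) = λ^52e^(−9λ), i.e. Gamma(shape=53, rate=9).
The mode of a Gamma(a, b) with a ≥ 1 (shape–rate) is (a−1)/b = 52/9 ≈ 5.78.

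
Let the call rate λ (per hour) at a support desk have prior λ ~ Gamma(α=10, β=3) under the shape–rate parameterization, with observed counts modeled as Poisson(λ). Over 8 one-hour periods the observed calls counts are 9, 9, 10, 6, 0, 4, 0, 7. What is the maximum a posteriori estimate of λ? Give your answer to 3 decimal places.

λ̂_MAP = 4.909

Σxᵢ = 9+9+10+6+0+4+0+7 = 45, with n = 8.
Posterior ∝ λ^9e^(−3λ) · λ^45e^(−8λ) = λ^54e^(−11λ), i.e. Gamma(shape=55, rate=11).
The mode of a Gamma(a, b) with a ≥ 1 (shape–rate) is (a−1)/b = 54/11 ≈ 4.909.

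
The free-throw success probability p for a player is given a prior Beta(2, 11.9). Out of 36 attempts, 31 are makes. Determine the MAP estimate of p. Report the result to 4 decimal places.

Prior: Beta(2, 11.9).
Data: 31 successes in 36 trials. The binomial likelihood contributes p^31(1−p)^5, so the posterior is Beta(2+31, 11.9+5) = Beta(33, 16.9).
For Beta(a, b) with a, b > 1 the mode is (a−1)/(a+b−2) = 32/47.9 ≈ 0.6681.

p̂_MAP = 0.6681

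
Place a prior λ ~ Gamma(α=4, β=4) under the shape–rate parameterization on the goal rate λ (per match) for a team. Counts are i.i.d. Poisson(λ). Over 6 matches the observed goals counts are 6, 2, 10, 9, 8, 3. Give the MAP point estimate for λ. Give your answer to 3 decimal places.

λ̂_MAP = 4.100

Σxᵢ = 6+2+10+9+8+3 = 38, with n = 6.
Posterior ∝ λ^3e^(−4λ) · λ^38e^(−6λ) = λ^41e^(−10λ), i.e. Gamma(shape=42, rate=10).
The mode of a Gamma(a, b) with a ≥ 1 (shape–rate) is (a−1)/b = 41/10 ≈ 4.100.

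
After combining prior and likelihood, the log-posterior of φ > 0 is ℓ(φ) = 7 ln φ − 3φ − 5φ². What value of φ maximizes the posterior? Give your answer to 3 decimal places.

φ̂_MAP = 0.700

ℓ'(φ) = 7/φ − 3 − 10φ. Setting this to zero and multiplying by φ: 10φ² + 3φ − 7 = 0.
φ = (−3 + √(3² + 4·10·7)) / (2·10) = (−3 + √289) / 20 = (−3 + 17)/20 = 7/10.
ℓ''(φ) = −7/φ² − 10 < 0, confirming a maximum.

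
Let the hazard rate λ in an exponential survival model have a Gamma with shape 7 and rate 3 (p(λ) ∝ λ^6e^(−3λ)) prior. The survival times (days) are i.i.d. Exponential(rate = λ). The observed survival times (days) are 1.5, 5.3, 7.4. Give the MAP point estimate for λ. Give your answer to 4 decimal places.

λ̂_MAP = 0.5233

The Exponential(rate=λ) likelihood is ∝ λ^n e^(−λΣtᵢ). Here n = 3 and Σtᵢ = 1.5 + 5.3 + 7.4 = 14.2.
Posterior ∝ λ^6e^(−3λ) · λ^3e^(−14.2λ) = λ^9e^(−17.2λ), i.e. Gamma(10, 17.2).
Mode = (a−1)/b = 9/17.2 ≈ 0.5233.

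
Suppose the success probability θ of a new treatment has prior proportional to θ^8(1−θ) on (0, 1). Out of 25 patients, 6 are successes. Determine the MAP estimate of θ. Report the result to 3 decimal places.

θ̂_MAP = 0.412

The prior density ∝ θ^8(1−θ)^1 is the kernel of Beta(9, 2).
Data: 6 successes in 25 trials. The binomial likelihood contributes θ^6(1−θ)^19, so the posterior is Beta(9+6, 2+19) = Beta(15, 21).
For Beta(a, b) with a, b > 1 the mode is (a−1)/(a+b−2) = 14/34 ≈ 0.412.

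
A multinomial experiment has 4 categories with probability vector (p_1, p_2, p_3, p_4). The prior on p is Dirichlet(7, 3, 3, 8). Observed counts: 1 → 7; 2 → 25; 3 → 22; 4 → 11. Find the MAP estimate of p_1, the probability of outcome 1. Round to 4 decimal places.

MAP estimate: 0.1585

The posterior is Dirichlet(αᵢ + nᵢ) = Dirichlet(14, 28, 25, 19).
For a Dirichlet(a₁,…,a_K) with all aᵢ > 1, the mode has j-th component (aⱼ − 1)/(Σaᵢ − K).
Here Σaᵢ = 86 and K = 4, so p_1 = (14 − 1)/(86 − 4) = 13/82 ≈ 0.1585.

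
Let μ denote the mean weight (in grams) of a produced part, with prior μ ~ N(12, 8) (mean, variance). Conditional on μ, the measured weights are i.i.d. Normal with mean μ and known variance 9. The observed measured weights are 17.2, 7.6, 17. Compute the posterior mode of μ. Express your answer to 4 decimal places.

n = 3; x̄ = (17.2 + 7.6 + 17)/3 = 41.8/3 = 209/15 ≈ 13.9333.
For a Normal prior and Normal likelihood with known variance, the posterior is Normal; its mode equals its mean, the precision-weighted average.
Prior precision 1/σ₀² = 1/8 = 0.125; data precision n/σ² = 3/9 = 1/3.
μ̂ = (0.125·12 + (1/3)·(209/15)) / (0.125 + 1/3) = (553/90)/(11/24) = 2212/165 ≈ 13.4061.

μ̂_MAP = 13.4061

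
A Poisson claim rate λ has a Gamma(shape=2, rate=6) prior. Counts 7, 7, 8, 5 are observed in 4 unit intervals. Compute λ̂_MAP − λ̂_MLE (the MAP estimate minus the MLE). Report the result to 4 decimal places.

MAP − MLE = -3.9500

Σxᵢ = 27. Posterior is Gamma(29, 10); MAP = (29−1)/10 = 28/10 ≈ 2.80000.
MLE = x̄ = 27/4 ≈ 6.75000.
Difference = 28/10 − 27/4 = -79/20 ≈ -3.9500.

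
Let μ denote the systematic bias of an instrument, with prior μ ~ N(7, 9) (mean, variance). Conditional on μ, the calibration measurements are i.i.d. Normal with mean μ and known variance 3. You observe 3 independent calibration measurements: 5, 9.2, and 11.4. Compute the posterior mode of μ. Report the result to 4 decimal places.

n = 3; x̄ = (5 + 9.2 + 11.4)/3 = 25.6/3 = 128/15 ≈ 8.5333.
For a Normal prior and Normal likelihood with known variance, the posterior is Normal; its mode equals its mean, the precision-weighted average.
Prior precision 1/σ₀² = 1/9; data precision n/σ² = 3/3 = 1.
μ̂ = ((1/9)·7 + 1·(128/15)) / (1/9 + 1) = (419/45)/(10/9) = 8.3800.

μ̂_MAP = 8.3800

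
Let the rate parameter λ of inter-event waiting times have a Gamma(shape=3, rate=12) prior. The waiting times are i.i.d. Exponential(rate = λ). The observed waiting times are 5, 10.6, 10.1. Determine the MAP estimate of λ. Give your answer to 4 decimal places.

The Exponential(rate=λ) likelihood is ∝ λ^n e^(−λΣtᵢ). Here n = 3 and Σtᵢ = 5 + 10.6 + 10.1 = 25.7.
Posterior ∝ λ^2e^(−12λ) · λ^3e^(−25.7λ) = λ^5e^(−37.7λ), i.e. Gamma(6, 37.7).
Mode = (a−1)/b = 5/37.7 ≈ 0.1326.

λ̂_MAP = 0.1326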